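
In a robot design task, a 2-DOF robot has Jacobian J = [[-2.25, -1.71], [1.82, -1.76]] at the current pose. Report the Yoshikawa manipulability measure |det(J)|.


det(J) = -2.25*-1.76 - (-1.71)*(1.82) = 7.0722
|det(J)| = 7.0722

7.0722


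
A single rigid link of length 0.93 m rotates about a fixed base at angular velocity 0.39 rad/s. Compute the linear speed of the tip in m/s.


v = L*omega = 0.93 * 0.39 = 0.3627

0.3627 m/s


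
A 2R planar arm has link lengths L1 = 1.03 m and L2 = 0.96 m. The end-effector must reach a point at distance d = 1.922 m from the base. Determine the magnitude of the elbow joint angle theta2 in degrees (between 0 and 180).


cos(th2) = (d^2 - L1^2 - L2^2)/(2*L1*L2) = (1.922^2 - 1.03^2 - 0.96^2)/(2*1.03*0.96) = 0.86548544
th2 = acos(0.86548544) = 30.0618 deg

30.0618 degrees


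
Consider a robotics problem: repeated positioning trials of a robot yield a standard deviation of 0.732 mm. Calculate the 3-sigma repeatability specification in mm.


repeatability = 3*sigma = 3*0.732 = 2.1960

2.1960 mm


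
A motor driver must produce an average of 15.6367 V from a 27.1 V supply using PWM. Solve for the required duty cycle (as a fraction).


D = V_avg/V_supply = 15.6367/27.1 = 0.5770

0.5770


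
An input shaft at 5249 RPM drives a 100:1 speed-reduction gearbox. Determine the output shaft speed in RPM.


omega_out = omega_in / N = 5249 / 100 = 52.4900

52.4900 RPM


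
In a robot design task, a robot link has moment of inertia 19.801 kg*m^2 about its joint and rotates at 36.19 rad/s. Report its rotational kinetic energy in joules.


KE = (1/2)*I*omega^2 = 0.5*19.801*36.19^2 = 12966.8442

12966.8442 J


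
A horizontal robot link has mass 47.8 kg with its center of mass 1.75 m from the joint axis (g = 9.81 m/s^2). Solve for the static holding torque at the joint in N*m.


tau = m*g*L = 47.8 * 9.81 * 1.75 = 820.6065

820.6065 N*m


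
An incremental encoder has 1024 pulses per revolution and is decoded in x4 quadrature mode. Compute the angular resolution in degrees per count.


resolution = 360 / (PPR * 4) = 360 / 4096 = 0.0879

0.0879 degrees


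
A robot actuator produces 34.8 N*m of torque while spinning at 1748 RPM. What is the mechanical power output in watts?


omega = 1748 * 2*pi/60 = 183.050132 rad/s
P = tau * omega = 34.8 * 183.050132 = 6370.1446

6370.1446 W


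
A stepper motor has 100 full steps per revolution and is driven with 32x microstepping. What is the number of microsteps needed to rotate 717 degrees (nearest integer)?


step_size = 360/(100*32) = 360/3200 = 0.112500 deg
n = 717/(360/3200) = 717*3200/360 = 6373.3333 -> 6373

6373 steps


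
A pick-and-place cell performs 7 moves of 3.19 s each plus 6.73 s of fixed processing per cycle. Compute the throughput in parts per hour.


T_cycle = 7*3.19 + 6.73 = 29.0600 s
rate = 3600/T = 123.8816

123.8816 parts/hour


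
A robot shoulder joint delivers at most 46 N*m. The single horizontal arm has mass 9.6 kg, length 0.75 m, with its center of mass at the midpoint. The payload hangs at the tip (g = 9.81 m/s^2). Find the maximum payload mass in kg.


tau_arm = m_arm*g*(L/2) = 9.6*9.81*0.75/2 = 35.3160 N*m
tau_payload = tau_max - tau_arm = 46 - 35.3160 = 10.6840
m_payload = tau_payload / (g*L) = 10.6840 / (9.81*0.75) = 1.4521

1.4521 kg


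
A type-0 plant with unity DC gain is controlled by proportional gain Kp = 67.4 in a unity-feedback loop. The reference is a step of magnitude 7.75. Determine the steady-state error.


e_ss = R/(1 + Kp) = 7.75/(1 + 67.4) = 7.75/68.4000 = 0.1133

0.1133


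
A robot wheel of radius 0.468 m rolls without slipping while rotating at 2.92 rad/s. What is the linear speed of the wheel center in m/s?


v = omega * r = 2.92 * 0.468 = 1.3666

1.3666 m/s


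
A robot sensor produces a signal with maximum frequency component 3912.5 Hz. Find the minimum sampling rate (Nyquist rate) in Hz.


f_s,min = 2*f_max = 2*3912.5 = 7825.0000

7825.0000 Hz


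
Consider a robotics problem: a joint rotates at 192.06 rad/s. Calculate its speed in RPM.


RPM = 192.06 * 60/(2*pi) = 1834.0379

1834.0379 RPM


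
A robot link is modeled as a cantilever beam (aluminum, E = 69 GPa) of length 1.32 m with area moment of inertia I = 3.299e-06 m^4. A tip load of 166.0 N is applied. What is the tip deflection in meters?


delta = F*L^3/(3*E*I) = 166.0*1.32^3/(3*6.900e+10*3.299e-06)
      = 381.794688/682893 = 5.5908e-04

5.5908e-04 m


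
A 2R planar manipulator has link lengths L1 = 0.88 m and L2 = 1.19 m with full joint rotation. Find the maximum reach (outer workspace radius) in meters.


r_max = L1 + L2 = 0.88 + 1.19 = 2.0700

2.0700 m


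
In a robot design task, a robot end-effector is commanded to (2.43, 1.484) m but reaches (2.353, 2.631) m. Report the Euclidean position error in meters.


dx = 2.353 - (2.43) = -0.0770, dy = 2.631 - (1.484) = 1.1470
err = sqrt(0.005929 + 1.315609) = 1.1496

1.1496 m


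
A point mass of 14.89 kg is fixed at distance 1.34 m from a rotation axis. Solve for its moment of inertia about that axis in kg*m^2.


I = m*r^2 = 14.89*1.34^2 = 26.7365

26.7365 kg*m^2


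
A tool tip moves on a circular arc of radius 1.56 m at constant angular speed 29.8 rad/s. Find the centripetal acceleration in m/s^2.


a_c = omega^2 * r = 29.8^2 * 1.56 = 1385.3424

1385.3424 m/s^2


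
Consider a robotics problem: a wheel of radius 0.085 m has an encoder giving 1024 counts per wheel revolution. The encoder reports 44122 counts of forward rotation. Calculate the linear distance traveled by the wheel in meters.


revs = 44122/1024 = 43.087891
d = revs * 2*pi*r = 43.087891 * 2*pi*0.085 = 23.0120

23.0120 m


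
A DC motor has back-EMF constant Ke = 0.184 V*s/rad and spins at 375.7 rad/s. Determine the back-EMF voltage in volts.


V_emf = Ke * omega = 0.184*375.7 = 69.1288

69.1288 V


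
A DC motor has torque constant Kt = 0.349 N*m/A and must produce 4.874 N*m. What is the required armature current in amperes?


I = tau / Kt = 4.874/0.349 = 13.9656

13.9656 A


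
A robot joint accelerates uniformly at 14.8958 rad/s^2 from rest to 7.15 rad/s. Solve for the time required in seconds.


t = delta_omega / alpha = 7.15 / 14.8958 = 0.4800

0.4800 s


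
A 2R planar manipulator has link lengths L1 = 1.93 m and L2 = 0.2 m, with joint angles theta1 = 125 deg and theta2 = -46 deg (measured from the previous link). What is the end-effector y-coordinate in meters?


y = L1*sin(th1) + L2*sin(th1+th2) = 1.93*sin(125 deg) + 0.2*sin(79 deg) = 1.7773

1.7773 m


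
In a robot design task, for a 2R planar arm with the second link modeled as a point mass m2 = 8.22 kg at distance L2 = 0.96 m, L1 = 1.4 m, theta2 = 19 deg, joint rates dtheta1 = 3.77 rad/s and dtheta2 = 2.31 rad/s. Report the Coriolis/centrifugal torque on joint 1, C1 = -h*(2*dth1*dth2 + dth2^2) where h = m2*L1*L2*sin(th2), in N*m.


h = m2*L1*L2*sin(th2) = 8.22*1.4*0.96*sin(19 deg) = 3.596773
C1 = -h*(2*3.77*2.31 + 2.31^2) = -3.596773*22.7535 = -81.8392

-81.8392 N*m


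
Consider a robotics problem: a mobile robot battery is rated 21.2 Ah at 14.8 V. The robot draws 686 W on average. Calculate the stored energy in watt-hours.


E = capacity * V = 21.2*14.8 = 313.7600

313.7600 Wh


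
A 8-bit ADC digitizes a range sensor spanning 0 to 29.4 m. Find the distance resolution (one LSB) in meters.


res = range / 2^n = 29.4/2^8 = 29.4/256 = 0.1148

0.1148 m


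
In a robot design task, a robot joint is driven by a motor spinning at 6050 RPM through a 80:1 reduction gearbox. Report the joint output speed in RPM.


omega_joint = omega_motor / N = 6050 / 80 = 75.6250

75.6250 RPM


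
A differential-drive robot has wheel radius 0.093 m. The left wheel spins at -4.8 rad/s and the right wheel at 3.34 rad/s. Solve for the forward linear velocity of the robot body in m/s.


v = r*(wR + wL)/2 = 0.093*(3.34 + -4.8)/2 = -0.0679

-0.0679 m/s


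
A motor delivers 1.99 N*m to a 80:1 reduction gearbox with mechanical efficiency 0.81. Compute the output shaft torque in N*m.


tau_out = tau_in * N * eta = 1.99 * 80 * 0.81 = 128.9520

128.9520 N*m


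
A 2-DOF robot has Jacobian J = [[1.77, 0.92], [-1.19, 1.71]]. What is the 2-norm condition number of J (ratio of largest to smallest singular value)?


JJ^T eigenvalues: trace(JJ^T) = 8.3195, det(JJ^T) = det(J)^2 = 16.98676225
s_max^2 = (8.3195 + sqrt(1.26703125))/2 = 4.72256241
s_min^2 = (8.3195 - sqrt(1.26703125))/2 = 3.59693759
kappa = s_max/s_min = sqrt(4.72256241/3.59693759) = 1.1458

1.1458


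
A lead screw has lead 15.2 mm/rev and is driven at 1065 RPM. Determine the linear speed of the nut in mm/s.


v = lead * (RPM/60) = 15.2*1065/60 = 269.8000

269.8000 mm/s


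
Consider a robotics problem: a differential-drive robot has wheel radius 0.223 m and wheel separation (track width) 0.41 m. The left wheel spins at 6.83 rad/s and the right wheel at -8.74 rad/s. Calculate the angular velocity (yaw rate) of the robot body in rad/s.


omega = r*(wR - wL)/L = 0.223*(-8.74 - (6.83))/0.41 = -8.4686

-8.4686 rad/s


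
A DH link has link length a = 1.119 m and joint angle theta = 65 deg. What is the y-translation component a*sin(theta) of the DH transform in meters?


a*sin(theta) = 1.119*sin(65 deg) = 1.0142

1.0142 m


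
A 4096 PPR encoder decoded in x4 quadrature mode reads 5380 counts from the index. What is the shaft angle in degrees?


angle = counts * 360 / (PPR*4) = 5380 * 360 / 16384 = 118.2129

118.2129 degrees


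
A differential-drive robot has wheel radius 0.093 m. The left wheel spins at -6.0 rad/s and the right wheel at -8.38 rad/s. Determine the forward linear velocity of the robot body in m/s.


v = r*(wR + wL)/2 = 0.093*(-8.38 + -6.0)/2 = -0.6687

-0.6687 m/s


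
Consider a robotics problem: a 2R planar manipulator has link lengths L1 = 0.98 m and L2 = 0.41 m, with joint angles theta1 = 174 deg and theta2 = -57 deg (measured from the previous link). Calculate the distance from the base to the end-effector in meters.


x = L1*cos(th1) + L2*cos(th1+th2) = -1.160768
y = L1*sin(th1) + L2*sin(th1+th2) = 0.467751
d = sqrt(x^2 + y^2) = sqrt(1.347382 + 0.218791) = 1.2515

1.2515 m


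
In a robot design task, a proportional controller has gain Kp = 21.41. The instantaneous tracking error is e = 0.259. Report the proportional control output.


u_P = Kp * e = 21.41 * 0.259 = 5.5452

5.5452


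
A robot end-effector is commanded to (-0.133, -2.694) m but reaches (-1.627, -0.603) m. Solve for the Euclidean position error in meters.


dx = -1.627 - (-0.133) = -1.4940, dy = -0.603 - (-2.694) = 2.0910
err = sqrt(2.232036 + 4.372281) = 2.5699

2.5699 m


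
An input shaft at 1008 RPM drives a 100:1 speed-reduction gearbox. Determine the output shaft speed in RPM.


omega_out = omega_in / N = 1008 / 100 = 10.0800

10.0800 RPM


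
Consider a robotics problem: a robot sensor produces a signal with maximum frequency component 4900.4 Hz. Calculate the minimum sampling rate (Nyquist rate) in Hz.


f_s,min = 2*f_max = 2*4900.4 = 9800.8000

9800.8000 Hz


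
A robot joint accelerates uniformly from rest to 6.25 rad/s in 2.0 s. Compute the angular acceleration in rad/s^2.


alpha = delta_omega / t = 6.25 / 2.0 = 3.1250

3.1250 rad/s^2


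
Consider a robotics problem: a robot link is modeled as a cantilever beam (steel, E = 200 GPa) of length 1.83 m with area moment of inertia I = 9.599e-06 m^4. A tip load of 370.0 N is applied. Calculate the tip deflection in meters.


delta = F*L^3/(3*E*I) = 370.0*1.83^3/(3*2.000e+11*9.599e-06)
      = 2267.54019/5759400 = 3.9371e-04

3.9371e-04 m


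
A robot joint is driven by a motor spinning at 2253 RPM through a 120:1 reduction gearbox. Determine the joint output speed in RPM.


omega_joint = omega_motor / N = 2253 / 120 = 18.7750

18.7750 RPM


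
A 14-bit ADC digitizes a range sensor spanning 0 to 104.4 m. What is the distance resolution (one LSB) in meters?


res = range / 2^n = 104.4/2^14 = 104.4/16384 = 0.0064

0.0064 m


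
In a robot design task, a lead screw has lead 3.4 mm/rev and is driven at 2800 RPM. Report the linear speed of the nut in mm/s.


v = lead * (RPM/60) = 3.4*2800/60 = 158.6667

158.6667 mm/s


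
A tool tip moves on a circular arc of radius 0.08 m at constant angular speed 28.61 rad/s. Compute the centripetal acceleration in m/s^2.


a_c = omega^2 * r = 28.61^2 * 0.08 = 65.4826

65.4826 m/s^2


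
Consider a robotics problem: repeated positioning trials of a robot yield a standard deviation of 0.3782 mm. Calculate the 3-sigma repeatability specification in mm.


repeatability = 3*sigma = 3*0.3782 = 1.1346

1.1346 mm


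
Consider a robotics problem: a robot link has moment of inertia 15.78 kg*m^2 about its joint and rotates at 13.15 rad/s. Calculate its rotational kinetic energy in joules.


KE = (1/2)*I*omega^2 = 0.5*15.78*13.15^2 = 1364.3585

1364.3585 J


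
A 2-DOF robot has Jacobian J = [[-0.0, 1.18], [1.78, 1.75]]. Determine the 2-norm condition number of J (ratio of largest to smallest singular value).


JJ^T eigenvalues: trace(JJ^T) = 7.6233, det(JJ^T) = det(J)^2 = 4.41168016
s_max^2 = (7.6233 + sqrt(40.46798225))/2 = 6.99237249
s_min^2 = (7.6233 - sqrt(40.46798225))/2 = 0.63092751
kappa = s_max/s_min = sqrt(6.99237249/0.63092751) = 3.3291

3.3291


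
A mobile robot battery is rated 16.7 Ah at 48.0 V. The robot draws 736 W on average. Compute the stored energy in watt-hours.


E = capacity * V = 16.7*48.0 = 801.6000

801.6000 Wh


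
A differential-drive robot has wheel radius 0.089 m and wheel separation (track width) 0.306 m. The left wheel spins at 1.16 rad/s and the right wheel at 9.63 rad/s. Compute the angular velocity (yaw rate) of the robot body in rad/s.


omega = r*(wR - wL)/L = 0.089*(9.63 - (1.16))/0.306 = 2.4635

2.4635 rad/s


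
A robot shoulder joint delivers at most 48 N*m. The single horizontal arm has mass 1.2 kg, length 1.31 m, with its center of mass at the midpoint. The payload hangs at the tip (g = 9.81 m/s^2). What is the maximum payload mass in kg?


tau_arm = m_arm*g*(L/2) = 1.2*9.81*1.31/2 = 7.7107 N*m
tau_payload = tau_max - tau_arm = 48 - 7.7107 = 40.2893
m_payload = tau_payload / (g*L) = 40.2893 / (9.81*1.31) = 3.1351

3.1351 kg


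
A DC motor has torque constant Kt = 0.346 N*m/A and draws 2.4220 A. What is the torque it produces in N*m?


tau = Kt * I = 0.346*2.4220 = 0.8380

0.8380 N*m


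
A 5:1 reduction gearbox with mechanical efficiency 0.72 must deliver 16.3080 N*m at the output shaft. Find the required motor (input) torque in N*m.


tau_in = tau_out / (N * eta) = 16.3080 / (5 * 0.72) = 4.5300

4.5300 N*m


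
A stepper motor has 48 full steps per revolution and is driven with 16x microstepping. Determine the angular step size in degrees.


step = 360/(48*16) = 360/768 = 0.4688

0.4688 degrees


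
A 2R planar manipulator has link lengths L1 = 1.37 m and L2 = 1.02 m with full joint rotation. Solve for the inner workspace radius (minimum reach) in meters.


r_min = |L1 - L2| = |1.37 - 1.02| = 0.3500

0.3500 m


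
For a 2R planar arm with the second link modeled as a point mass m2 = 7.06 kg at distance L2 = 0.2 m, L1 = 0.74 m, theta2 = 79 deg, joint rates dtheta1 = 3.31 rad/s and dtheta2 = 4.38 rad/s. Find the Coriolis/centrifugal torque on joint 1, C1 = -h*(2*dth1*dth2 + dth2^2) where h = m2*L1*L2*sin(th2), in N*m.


h = m2*L1*L2*sin(th2) = 7.06*0.74*0.2*sin(79 deg) = 1.025683
C1 = -h*(2*3.31*4.38 + 4.38^2) = -1.025683*48.1800 = -49.4174

-49.4174 N*m


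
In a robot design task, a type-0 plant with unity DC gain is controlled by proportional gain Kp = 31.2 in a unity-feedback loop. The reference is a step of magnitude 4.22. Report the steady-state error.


e_ss = R/(1 + Kp) = 4.22/(1 + 31.2) = 4.22/32.2000 = 0.1311

0.1311


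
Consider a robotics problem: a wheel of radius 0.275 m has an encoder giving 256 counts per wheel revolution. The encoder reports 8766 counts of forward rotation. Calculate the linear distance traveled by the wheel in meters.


revs = 8766/256 = 34.242188
d = revs * 2*pi*r = 34.242188 * 2*pi*0.275 = 59.1663

59.1663 m


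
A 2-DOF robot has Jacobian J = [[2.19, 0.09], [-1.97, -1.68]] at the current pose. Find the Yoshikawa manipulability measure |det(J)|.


det(J) = 2.19*-1.68 - (0.09)*(-1.97) = -3.5019
|det(J)| = 3.5019

3.5019


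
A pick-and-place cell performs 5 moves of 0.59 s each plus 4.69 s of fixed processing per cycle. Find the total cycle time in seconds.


T = 5*0.59 + 4.69 = 7.6400

7.6400 s


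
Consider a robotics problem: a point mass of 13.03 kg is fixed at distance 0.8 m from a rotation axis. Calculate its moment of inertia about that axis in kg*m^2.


I = m*r^2 = 13.03*0.8^2 = 8.3392

8.3392 kg*m^2


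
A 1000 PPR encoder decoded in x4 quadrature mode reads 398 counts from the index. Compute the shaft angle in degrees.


angle = counts * 360 / (PPR*4) = 398 * 360 / 4000 = 35.8200

35.8200 degrees


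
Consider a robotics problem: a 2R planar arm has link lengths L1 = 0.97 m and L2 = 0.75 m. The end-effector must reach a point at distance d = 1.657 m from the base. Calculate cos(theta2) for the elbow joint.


cos(th2) = (d^2 - L1^2 - L2^2)/(2*L1*L2) = (1.657^2 - 0.97^2 - 0.75^2)/(2*0.97*0.75) = 0.8538

0.8538


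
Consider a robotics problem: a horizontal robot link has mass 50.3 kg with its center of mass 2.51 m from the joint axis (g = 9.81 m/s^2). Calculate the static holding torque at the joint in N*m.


tau = m*g*L = 50.3 * 9.81 * 2.51 = 1238.5419

1238.5419 N*m


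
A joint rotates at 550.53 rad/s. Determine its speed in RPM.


RPM = 550.53 * 60/(2*pi) = 5257.1742

5257.1742 RPM


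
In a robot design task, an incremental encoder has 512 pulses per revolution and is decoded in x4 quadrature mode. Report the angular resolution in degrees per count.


resolution = 360 / (PPR * 4) = 360 / 2048 = 0.1758

0.1758 degrees


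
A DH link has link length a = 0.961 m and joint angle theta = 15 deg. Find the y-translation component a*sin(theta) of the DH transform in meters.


a*sin(theta) = 0.961*sin(15 deg) = 0.2487

0.2487 m


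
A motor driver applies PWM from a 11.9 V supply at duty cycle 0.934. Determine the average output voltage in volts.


V_avg = V_supply * D = 11.9*0.934 = 11.1146

11.1146 V


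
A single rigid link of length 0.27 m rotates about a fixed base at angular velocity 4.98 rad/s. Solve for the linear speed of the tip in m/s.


v = L*omega = 0.27 * 4.98 = 1.3446

1.3446 m/s


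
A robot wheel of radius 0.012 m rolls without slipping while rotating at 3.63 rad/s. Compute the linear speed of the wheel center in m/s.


v = omega * r = 3.63 * 0.012 = 0.0436

0.0436 m/s


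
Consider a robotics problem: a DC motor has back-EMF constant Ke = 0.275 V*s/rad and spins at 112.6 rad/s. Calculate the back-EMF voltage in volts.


V_emf = Ke * omega = 0.275*112.6 = 30.9650

30.9650 V


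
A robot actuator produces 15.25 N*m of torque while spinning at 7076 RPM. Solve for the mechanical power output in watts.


omega = 7076 * 2*pi/60 = 740.996987 rad/s
P = tau * omega = 15.25 * 740.996987 = 11300.2041

11300.2041 W


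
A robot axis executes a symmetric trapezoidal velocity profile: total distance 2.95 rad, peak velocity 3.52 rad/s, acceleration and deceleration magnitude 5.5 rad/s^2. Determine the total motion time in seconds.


t_acc = v/a = 3.52/5.5 = 0.640000 s
d_acc = v^2/(2a) = 1.126400 rad (each ramp)
d_cruise = 2.95 - 2*1.126400 = 0.697200 rad
t_cruise = 0.697200/3.52 = 0.198068 s
t_total = 2*0.640000 + 0.198068 = 1.4781

1.4781 s


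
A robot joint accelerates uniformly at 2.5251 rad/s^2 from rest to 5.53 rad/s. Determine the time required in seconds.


t = delta_omega / alpha = 5.53 / 2.5251 = 2.1900

2.1900 s


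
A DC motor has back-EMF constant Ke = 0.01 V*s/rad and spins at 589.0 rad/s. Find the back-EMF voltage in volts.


V_emf = Ke * omega = 0.01*589.0 = 5.8900

5.8900 V


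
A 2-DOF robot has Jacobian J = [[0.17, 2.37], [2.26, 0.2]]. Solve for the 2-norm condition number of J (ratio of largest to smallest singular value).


JJ^T eigenvalues: trace(JJ^T) = 10.7934, det(JJ^T) = det(J)^2 = 28.32581284
s_max^2 = (10.7934 + sqrt(3.19423220))/2 = 6.29032075
s_min^2 = (10.7934 - sqrt(3.19423220))/2 = 4.50307925
kappa = s_max/s_min = sqrt(6.29032075/4.50307925) = 1.1819

1.1819


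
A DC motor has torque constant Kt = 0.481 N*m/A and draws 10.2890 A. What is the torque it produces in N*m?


tau = Kt * I = 0.481*10.2890 = 4.9490

4.9490 N*m


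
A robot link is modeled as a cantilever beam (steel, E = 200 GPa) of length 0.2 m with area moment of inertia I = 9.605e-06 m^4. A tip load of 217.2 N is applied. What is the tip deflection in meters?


delta = F*L^3/(3*E*I) = 217.2*0.2^3/(3*2.000e+11*9.605e-06)
      = 1.7376/5763000 = 3.0151e-07

3.0151e-07 m


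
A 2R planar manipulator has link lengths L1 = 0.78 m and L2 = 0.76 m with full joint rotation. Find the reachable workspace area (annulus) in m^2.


r_max = L1 + L2 = 1.5400, r_min = |L1 - L2| = 0.0200
A = pi*(r_max^2 - r_min^2) = pi*(2.3716 - 0.0004) = 7.4493

7.4493 m^2


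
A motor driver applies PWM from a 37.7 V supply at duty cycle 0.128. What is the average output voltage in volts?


V_avg = V_supply * D = 37.7*0.128 = 4.8256

4.8256 V


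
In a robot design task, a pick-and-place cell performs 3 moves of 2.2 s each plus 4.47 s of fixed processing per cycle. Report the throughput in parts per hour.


T_cycle = 3*2.2 + 4.47 = 11.0700 s
rate = 3600/T = 325.2033

325.2033 parts/hour


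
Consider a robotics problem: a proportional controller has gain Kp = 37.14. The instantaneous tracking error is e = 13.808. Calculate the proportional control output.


u_P = Kp * e = 37.14 * 13.808 = 512.8291

512.8291


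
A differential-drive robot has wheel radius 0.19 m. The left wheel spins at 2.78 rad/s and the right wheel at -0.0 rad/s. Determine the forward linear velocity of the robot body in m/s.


v = r*(wR + wL)/2 = 0.19*(-0.0 + 2.78)/2 = 0.2641

0.2641 m/s


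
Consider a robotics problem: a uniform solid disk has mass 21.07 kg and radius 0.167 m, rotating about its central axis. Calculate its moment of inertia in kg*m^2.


I = (1/2)*m*R^2 = 0.5*21.07*0.167^2 = 0.2938

0.2938 kg*m^2


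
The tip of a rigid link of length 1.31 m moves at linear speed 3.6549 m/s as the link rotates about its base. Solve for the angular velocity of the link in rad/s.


omega = v / L = 3.6549 / 1.31 = 2.7900

2.7900 rad/s


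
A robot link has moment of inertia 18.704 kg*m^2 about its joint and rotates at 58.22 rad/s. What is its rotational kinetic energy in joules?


KE = (1/2)*I*omega^2 = 0.5*18.704*58.22^2 = 31699.2437

31699.2437 J


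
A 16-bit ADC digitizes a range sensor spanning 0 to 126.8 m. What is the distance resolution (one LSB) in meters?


res = range / 2^n = 126.8/2^16 = 126.8/65536 = 0.0019

0.0019 m


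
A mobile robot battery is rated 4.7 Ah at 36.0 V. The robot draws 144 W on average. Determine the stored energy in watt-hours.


E = capacity * V = 4.7*36.0 = 169.2000

169.2000 Wh


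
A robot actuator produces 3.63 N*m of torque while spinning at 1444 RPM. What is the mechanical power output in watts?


omega = 1444 * 2*pi/60 = 151.215326 rad/s
P = tau * omega = 3.63 * 151.215326 = 548.9116

548.9116 W


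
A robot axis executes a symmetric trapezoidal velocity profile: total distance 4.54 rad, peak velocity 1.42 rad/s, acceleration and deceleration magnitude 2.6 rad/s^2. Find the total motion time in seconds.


t_acc = v/a = 1.42/2.6 = 0.546154 s
d_acc = v^2/(2a) = 0.387769 rad (each ramp)
d_cruise = 4.54 - 2*0.387769 = 3.764462 rad
t_cruise = 3.764462/1.42 = 2.651030 s
t_total = 2*0.546154 + 2.651030 = 3.7433

3.7433 s


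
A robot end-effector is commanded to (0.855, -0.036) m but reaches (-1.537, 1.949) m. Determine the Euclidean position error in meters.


dx = -1.537 - (0.855) = -2.3920, dy = 1.949 - (-0.036) = 1.9850
err = sqrt(5.721664 + 3.940225) = 3.1084

3.1084 m


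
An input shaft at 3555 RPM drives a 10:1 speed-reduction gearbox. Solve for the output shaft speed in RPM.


omega_out = omega_in / N = 3555 / 10 = 355.5000

355.5000 RPM


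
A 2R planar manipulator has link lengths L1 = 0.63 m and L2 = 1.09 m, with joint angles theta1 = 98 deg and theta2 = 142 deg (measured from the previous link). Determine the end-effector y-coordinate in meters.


y = L1*sin(th1) + L2*sin(th1+th2) = 0.63*sin(98 deg) + 1.09*sin(240 deg) = -0.3201

-0.3201 m


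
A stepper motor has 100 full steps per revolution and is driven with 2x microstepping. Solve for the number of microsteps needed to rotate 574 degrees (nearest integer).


step_size = 360/(100*2) = 360/200 = 1.800000 deg
n = 574/(360/200) = 574*200/360 = 318.8889 -> 319

319 steps


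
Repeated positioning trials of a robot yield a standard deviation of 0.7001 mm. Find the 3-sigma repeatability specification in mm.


repeatability = 3*sigma = 3*0.7001 = 2.1003

2.1003 mm


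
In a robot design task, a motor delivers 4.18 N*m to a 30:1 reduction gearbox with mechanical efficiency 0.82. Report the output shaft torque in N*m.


tau_out = tau_in * N * eta = 4.18 * 30 * 0.82 = 102.8280

102.8280 N*m


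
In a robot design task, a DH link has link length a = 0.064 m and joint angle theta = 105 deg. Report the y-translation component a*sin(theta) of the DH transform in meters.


a*sin(theta) = 0.064*sin(105 deg) = 0.0618

0.0618 m


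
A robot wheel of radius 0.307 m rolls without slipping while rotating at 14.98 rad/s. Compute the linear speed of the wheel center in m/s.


v = omega * r = 14.98 * 0.307 = 4.5989

4.5989 m/s


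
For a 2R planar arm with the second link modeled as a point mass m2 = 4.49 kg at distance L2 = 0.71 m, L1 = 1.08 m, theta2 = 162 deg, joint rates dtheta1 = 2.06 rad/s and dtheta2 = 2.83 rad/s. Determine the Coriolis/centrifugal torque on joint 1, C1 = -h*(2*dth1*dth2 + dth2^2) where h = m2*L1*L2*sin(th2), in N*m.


h = m2*L1*L2*sin(th2) = 4.49*1.08*0.71*sin(162 deg) = 1.063924
C1 = -h*(2*2.06*2.83 + 2.83^2) = -1.063924*19.6685 = -20.9258

-20.9258 N*m


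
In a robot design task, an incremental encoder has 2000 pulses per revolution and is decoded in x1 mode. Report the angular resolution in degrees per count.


resolution = 360 / (PPR * 1) = 360 / 2000 = 0.1800

0.1800 degrees


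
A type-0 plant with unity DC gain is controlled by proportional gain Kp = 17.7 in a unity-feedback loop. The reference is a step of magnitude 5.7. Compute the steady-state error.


e_ss = R/(1 + Kp) = 5.7/(1 + 17.7) = 5.7/18.7000 = 0.3048

0.3048


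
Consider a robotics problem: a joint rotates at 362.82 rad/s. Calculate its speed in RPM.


RPM = 362.82 * 60/(2*pi) = 3464.6758

3464.6758 RPM


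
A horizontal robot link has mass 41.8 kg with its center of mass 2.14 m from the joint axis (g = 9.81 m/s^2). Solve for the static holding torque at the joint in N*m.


tau = m*g*L = 41.8 * 9.81 * 2.14 = 877.5241

877.5241 N*m


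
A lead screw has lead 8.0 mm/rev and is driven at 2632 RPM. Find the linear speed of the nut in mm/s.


v = lead * (RPM/60) = 8.0*2632/60 = 350.9333

350.9333 mm/s


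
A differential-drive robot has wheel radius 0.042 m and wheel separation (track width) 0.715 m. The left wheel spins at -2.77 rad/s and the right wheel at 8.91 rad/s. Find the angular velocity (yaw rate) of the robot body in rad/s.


omega = r*(wR - wL)/L = 0.042*(8.91 - (-2.77))/0.715 = 0.6861

0.6861 rad/s


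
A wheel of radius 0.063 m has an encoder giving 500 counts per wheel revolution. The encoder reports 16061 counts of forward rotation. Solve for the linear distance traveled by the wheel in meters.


revs = 16061/500 = 32.122000
d = revs * 2*pi*r = 32.122000 * 2*pi*0.063 = 12.7152

12.7152 m


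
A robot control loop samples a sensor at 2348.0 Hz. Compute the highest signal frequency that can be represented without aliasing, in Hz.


f_max = f_s/2 = 2348.0/2 = 1174.0000

1174.0000 Hz


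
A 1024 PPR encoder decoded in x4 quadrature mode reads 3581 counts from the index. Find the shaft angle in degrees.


angle = counts * 360 / (PPR*4) = 3581 * 360 / 4096 = 314.7363

314.7363 degrees


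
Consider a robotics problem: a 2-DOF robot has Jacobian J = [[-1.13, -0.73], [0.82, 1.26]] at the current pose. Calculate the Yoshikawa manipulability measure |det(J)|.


det(J) = -1.13*1.26 - (-0.73)*(0.82) = -0.8252
|det(J)| = 0.8252

0.8252


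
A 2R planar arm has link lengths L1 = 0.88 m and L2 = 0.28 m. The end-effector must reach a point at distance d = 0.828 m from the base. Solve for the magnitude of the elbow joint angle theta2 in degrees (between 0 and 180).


cos(th2) = (d^2 - L1^2 - L2^2)/(2*L1*L2) = (0.828^2 - 0.88^2 - 0.28^2)/(2*0.88*0.28) = -0.33931818
th2 = acos(-0.33931818) = 109.8353 deg

109.8353 degrees


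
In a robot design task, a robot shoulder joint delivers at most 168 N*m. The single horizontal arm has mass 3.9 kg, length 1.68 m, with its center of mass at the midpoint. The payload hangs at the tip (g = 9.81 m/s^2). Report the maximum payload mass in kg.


tau_arm = m_arm*g*(L/2) = 3.9*9.81*1.68/2 = 32.1376 N*m
tau_payload = tau_max - tau_arm = 168 - 32.1376 = 135.8624
m_payload = tau_payload / (g*L) = 135.8624 / (9.81*1.68) = 8.2437

8.2437 kg


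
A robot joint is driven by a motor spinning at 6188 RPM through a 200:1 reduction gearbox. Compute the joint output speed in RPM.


omega_joint = omega_motor / N = 6188 / 200 = 30.9400

30.9400 RPM


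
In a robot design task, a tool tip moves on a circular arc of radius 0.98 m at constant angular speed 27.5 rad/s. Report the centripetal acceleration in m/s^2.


a_c = omega^2 * r = 27.5^2 * 0.98 = 741.1250

741.1250 m/s^2


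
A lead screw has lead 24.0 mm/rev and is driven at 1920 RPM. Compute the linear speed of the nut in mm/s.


v = lead * (RPM/60) = 24.0*1920/60 = 768.0000

768.0000 mm/s


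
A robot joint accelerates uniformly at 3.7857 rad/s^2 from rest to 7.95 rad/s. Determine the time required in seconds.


t = delta_omega / alpha = 7.95 / 3.7857 = 2.1000

2.1000 s


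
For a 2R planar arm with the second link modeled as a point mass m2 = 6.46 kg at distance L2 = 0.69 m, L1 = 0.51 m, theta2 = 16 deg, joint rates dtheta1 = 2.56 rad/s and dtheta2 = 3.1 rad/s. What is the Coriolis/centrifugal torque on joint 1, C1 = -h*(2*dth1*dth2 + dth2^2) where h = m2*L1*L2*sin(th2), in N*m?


h = m2*L1*L2*sin(th2) = 6.46*0.51*0.69*sin(16 deg) = 0.626599
C1 = -h*(2*2.56*3.1 + 3.1^2) = -0.626599*25.4820 = -15.9670

-15.9670 N*m


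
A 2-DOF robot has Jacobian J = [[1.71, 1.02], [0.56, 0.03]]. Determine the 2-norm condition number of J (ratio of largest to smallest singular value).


JJ^T eigenvalues: trace(JJ^T) = 4.2790, det(JJ^T) = det(J)^2 = 0.27029601
s_max^2 = (4.2790 + sqrt(17.22865696))/2 = 4.21487087
s_min^2 = (4.2790 - sqrt(17.22865696))/2 = 0.06412913
kappa = s_max/s_min = sqrt(4.21487087/0.06412913) = 8.1071

8.1071


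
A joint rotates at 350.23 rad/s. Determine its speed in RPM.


RPM = 350.23 * 60/(2*pi) = 3344.4501

3344.4501 RPM


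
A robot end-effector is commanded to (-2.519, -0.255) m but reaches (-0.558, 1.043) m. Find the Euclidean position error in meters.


dx = -0.558 - (-2.519) = 1.9610, dy = 1.043 - (-0.255) = 1.2980
err = sqrt(3.845521 + 1.684804) = 2.3517

2.3517 m


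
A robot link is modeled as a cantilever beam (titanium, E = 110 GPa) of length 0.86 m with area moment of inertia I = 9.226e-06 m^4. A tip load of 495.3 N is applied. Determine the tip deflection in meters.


delta = F*L^3/(3*E*I) = 495.3*0.86^3/(3*1.100e+11*9.226e-06)
      = 315.0385368/3044580 = 1.0348e-04

1.0348e-04 m


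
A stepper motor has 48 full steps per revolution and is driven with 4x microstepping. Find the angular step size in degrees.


step = 360/(48*4) = 360/192 = 1.8750

1.8750 degrees


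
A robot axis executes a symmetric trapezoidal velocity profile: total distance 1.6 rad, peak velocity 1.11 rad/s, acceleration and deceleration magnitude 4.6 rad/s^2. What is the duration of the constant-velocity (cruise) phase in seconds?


t_acc = v/a = 0.241304 s, d_acc = v^2/(2a) = 0.133924 rad each
d_cruise = 1.6 - 2*0.133924 = 1.332152 rad
t_cruise = d_cruise/v = 1.332152/1.11 = 1.2001

1.2001 s


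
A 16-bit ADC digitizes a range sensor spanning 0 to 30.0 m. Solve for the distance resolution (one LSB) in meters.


res = range / 2^n = 30.0/2^16 = 30.0/65536 = 4.5776e-04

4.5776e-04 m


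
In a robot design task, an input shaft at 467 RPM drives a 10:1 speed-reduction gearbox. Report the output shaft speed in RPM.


omega_out = omega_in / N = 467 / 10 = 46.7000

46.7000 RPM


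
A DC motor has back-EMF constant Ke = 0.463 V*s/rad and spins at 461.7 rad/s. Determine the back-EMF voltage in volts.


V_emf = Ke * omega = 0.463*461.7 = 213.7671

213.7671 V


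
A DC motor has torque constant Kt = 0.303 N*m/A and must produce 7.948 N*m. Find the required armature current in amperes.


I = tau / Kt = 7.948/0.303 = 26.2310

26.2310 A


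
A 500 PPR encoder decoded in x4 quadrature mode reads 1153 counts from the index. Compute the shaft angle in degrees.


angle = counts * 360 / (PPR*4) = 1153 * 360 / 2000 = 207.5400

207.5400 degrees


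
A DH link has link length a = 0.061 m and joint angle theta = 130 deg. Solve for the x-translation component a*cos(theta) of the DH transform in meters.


a*cos(theta) = 0.061*cos(130 deg) = -0.0392

-0.0392 m


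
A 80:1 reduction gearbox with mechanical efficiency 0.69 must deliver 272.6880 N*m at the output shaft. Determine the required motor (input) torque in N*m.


tau_in = tau_out / (N * eta) = 272.6880 / (80 * 0.69) = 4.9400

4.9400 N*m


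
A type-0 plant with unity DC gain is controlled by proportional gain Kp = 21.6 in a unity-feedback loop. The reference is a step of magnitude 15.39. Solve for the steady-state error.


e_ss = R/(1 + Kp) = 15.39/(1 + 21.6) = 15.39/22.6000 = 0.6810

0.6810


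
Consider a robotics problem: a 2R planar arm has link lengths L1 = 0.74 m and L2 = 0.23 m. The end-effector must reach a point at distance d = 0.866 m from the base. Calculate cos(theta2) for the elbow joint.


cos(th2) = (d^2 - L1^2 - L2^2)/(2*L1*L2) = (0.866^2 - 0.74^2 - 0.23^2)/(2*0.74*0.23) = 0.4391

0.4391


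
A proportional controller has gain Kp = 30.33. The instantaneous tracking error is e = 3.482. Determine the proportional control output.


u_P = Kp * e = 30.33 * 3.482 = 105.6091

105.6091


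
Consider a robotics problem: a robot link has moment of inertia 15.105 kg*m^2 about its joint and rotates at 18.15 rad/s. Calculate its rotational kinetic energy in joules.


KE = (1/2)*I*omega^2 = 0.5*15.105*18.15^2 = 2487.9634

2487.9634 J


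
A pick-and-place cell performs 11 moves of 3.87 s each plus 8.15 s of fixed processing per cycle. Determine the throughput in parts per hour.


T_cycle = 11*3.87 + 8.15 = 50.7200 s
rate = 3600/T = 70.9779

70.9779 parts/hour


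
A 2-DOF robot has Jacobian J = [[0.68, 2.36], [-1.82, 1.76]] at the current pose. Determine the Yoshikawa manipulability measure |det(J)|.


det(J) = 0.68*1.76 - (2.36)*(-1.82) = 5.4920
|det(J)| = 5.4920

5.4920


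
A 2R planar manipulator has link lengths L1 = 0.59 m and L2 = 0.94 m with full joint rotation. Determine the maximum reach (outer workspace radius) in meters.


r_max = L1 + L2 = 0.59 + 0.94 = 1.5300

1.5300 m


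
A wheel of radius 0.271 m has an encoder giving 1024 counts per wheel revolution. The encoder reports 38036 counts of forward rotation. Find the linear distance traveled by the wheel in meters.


revs = 38036/1024 = 37.144531
d = revs * 2*pi*r = 37.144531 * 2*pi*0.271 = 63.2476

63.2476 m


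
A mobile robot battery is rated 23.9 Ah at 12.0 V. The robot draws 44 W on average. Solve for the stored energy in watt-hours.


E = capacity * V = 23.9*12.0 = 286.8000

286.8000 Wh


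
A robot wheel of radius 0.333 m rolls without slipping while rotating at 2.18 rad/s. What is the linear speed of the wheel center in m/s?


v = omega * r = 2.18 * 0.333 = 0.7259

0.7259 m/s


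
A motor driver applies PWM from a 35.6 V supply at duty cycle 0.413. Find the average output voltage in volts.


V_avg = V_supply * D = 35.6*0.413 = 14.7028

14.7028 V


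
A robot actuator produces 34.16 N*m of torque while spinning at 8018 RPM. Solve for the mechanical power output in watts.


omega = 8018 * 2*pi/60 = 839.642997 rad/s
P = tau * omega = 34.16 * 839.642997 = 28682.2048

28682.2048 W


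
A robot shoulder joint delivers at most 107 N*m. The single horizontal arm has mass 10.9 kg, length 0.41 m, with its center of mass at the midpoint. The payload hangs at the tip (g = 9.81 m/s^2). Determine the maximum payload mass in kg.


tau_arm = m_arm*g*(L/2) = 10.9*9.81*0.41/2 = 21.9204 N*m
tau_payload = tau_max - tau_arm = 107 - 21.9204 = 85.0796
m_payload = tau_payload / (g*L) = 85.0796 / (9.81*0.41) = 21.1530

21.1530 kg


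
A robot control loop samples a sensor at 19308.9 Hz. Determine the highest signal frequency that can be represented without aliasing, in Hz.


f_max = f_s/2 = 19308.9/2 = 9654.4500

9654.4500 Hz


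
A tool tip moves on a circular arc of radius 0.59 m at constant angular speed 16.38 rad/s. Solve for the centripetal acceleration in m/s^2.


a_c = omega^2 * r = 16.38^2 * 0.59 = 158.2996

158.2996 m/s^2


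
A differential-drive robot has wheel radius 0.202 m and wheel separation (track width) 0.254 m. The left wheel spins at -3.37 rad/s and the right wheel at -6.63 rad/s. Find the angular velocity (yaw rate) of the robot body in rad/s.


omega = r*(wR - wL)/L = 0.202*(-6.63 - (-3.37))/0.254 = -2.5926

-2.5926 rad/s


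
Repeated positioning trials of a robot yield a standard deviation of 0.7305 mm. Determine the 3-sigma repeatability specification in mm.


repeatability = 3*sigma = 3*0.7305 = 2.1915

2.1915 mm


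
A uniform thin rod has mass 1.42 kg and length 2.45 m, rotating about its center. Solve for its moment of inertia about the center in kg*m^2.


I = (1/12)*m*L^2 = (1/12)*1.42*2.45^2 = 0.7103

0.7103 kg*m^2


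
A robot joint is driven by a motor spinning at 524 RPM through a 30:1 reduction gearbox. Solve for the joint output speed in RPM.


omega_joint = omega_motor / N = 524 / 30 = 17.4667

17.4667 RPM


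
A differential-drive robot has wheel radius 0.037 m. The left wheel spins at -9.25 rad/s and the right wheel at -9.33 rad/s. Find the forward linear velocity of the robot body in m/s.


v = r*(wR + wL)/2 = 0.037*(-9.33 + -9.25)/2 = -0.3437

-0.3437 m/s


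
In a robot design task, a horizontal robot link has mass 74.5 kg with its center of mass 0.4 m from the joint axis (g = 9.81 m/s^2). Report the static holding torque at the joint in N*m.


tau = m*g*L = 74.5 * 9.81 * 0.4 = 292.3380

292.3380 N*m


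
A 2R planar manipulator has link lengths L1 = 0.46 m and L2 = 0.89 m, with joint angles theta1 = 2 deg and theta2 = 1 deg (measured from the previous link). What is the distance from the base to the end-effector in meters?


x = L1*cos(th1) + L2*cos(th1+th2) = 1.348500
y = L1*sin(th1) + L2*sin(th1+th2) = 0.062633
d = sqrt(x^2 + y^2) = sqrt(1.818452 + 0.003923) = 1.3500

1.3500 m


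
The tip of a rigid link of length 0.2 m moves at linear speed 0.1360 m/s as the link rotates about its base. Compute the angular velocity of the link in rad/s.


omega = v / L = 0.1360 / 0.2 = 0.6800

0.6800 rad/s
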